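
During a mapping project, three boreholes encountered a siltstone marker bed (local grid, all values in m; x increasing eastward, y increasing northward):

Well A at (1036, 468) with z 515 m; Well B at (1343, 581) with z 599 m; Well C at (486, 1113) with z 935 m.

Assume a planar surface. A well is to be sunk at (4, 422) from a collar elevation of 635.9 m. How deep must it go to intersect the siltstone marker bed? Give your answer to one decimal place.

Let the plane be z = a·x + b·y + c.
Well B−Well A: 307a + 113b = 84;  Well C−Well A: −550a + 645b = 420.
Solving gives a = 0.025830, b = 0.673188.
Then c = 515 − a·1036 − b·468 = 173.19.
At (4, 422): z_contact = 0.10 + 284.09 + 173.19 = 457.38 m.
Depth below ground = 635.9 − 457.38 = 178.5 m.

178.5 m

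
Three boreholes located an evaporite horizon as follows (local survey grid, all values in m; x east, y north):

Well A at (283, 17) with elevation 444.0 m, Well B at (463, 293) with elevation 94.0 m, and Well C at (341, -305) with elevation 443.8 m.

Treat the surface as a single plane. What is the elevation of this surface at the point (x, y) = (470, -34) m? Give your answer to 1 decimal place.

172.9 m

Two edge vectors: Well A→Well B = (180, 276, -350), Well A→Well C = (58, -322, -0.2).
Normal n = (Well A→Well B) × (Well A→Well C) = (-112755.2, -20264, -73968).
So ∂z/∂x = −n_x/n_z = −1.52438 and ∂z/∂y = −n_y/n_z = −0.27396.
Intercept c from Well A: 444 + 431.40 + 4.66 = 880.06.
At (470, -34): z = −716.5 + 9.3 + 880.06 = 172.9 m.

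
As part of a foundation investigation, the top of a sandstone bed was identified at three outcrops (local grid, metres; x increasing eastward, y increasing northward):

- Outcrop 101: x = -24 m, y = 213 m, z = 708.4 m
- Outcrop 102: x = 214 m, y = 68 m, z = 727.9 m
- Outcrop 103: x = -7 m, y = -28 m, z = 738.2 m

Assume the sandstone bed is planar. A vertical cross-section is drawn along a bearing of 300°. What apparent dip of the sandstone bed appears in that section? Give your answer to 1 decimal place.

3.9°

Let the plane be z = a·x + b·y + c.
Outcrop 102−Outcrop 101: 238a − 145b = 19.5;  Outcrop 103−Outcrop 101: 17a − 241b = 29.8.
Solving gives a = 0.00690, b = −0.12317.
Unit vector along 300° is (sin 300°, cos 300°) = (-0.8660, 0.5000).
Slope in that direction = a·(-0.8660) + b·(0.5000) = −0.06755.
Apparent dip = arctan|0.06755| = 3.9° (true dip is 7.0°, so apparent ≤ true as expected).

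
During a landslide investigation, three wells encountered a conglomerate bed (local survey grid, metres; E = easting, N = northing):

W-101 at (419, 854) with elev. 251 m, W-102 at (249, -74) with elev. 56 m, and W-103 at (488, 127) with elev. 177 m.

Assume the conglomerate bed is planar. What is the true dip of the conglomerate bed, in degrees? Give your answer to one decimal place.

22.5°

Two edge vectors: W-101→W-102 = (-170, -928, -195), W-101→W-103 = (69, -727, -74).
Normal n = (W-101→W-102) × (W-101→W-103) = (-73093, -26035, 187622).
So ∂z/∂E = −n_x/n_z = 0.38958 and ∂z/∂N = −n_y/n_z = 0.13876.
Gradient magnitude |∇z| = √(a² + b²) = √(0.15177 + 0.01926) = 0.41355.
True dip = arctan(0.41355) = 22.5°, dipping toward WSW (azimuth ≈ 250°).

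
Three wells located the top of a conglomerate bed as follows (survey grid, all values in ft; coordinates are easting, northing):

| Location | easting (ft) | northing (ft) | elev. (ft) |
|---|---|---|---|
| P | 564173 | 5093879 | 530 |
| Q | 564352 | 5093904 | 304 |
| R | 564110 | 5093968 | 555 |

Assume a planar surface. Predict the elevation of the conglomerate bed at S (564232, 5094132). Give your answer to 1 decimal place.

319.0 ft

Two edge vectors: P→Q = (179, 25, -226), P→R = (-63, 89, 25).
Normal n = (P→Q) × (P→R) = (20739, 9763, 17506).
So ∂z/∂easting = −n_x/n_z = −1.184679538 and ∂z/∂northing = −n_y/n_z = −0.557694505.
Intercept c from P: 530 + 668364.21 + 2840828.33 = 3509722.54.
At (564232, 5094132): z = −668434.1 − 2840969.4 + 3509722.54 = 319.0 ft.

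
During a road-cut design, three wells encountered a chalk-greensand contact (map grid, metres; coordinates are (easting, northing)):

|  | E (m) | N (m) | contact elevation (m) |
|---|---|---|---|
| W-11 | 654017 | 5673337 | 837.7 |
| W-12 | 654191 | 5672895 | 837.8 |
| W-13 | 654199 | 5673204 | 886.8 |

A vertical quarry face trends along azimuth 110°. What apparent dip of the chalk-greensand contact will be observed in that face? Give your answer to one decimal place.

17.0°

Let the plane be z = a·E + b·N + c.
W-12−W-11: 174a − 442b = 0.1;  W-13−W-11: 182a − 133b = 49.1.
Solving gives a = 0.37850, b = 0.14878.
Unit vector along 110° is (sin 110°, cos 110°) = (0.9397, -0.3420).
Slope in that direction = a·(0.9397) + b·(-0.3420) = 0.30479.
Apparent dip = arctan|0.30479| = 17.0° (true dip is 22.1°, so apparent ≤ true as expected).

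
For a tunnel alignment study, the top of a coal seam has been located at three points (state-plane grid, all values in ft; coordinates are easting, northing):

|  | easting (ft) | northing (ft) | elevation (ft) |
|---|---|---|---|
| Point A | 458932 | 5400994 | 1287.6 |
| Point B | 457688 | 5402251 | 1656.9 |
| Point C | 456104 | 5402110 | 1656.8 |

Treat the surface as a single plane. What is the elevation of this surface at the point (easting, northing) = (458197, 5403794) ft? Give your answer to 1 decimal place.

Let the plane be z = a·easting + b·northing + c.
Point B−Point A: −1244a + 1257b = 369.3;  Point C−Point A: −2828a + 1116b = 369.2.
Solving gives a = −0.023976825, b = 0.270065895.
Then c = 1287.6 − a·458932 − b·5400994 = −1446332.94.
At (458197, 5403794): z = −10986.1 + 1459380.5 − 1446332.94 = 2061.4 ft.

2061.4 ft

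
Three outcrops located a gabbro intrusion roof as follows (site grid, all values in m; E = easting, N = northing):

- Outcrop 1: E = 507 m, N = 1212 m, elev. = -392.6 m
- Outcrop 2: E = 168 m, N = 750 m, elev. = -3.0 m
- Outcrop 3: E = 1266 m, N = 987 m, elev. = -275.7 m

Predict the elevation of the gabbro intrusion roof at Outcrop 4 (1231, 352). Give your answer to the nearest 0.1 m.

225.8 m

Two edge vectors: Outcrop 1→Outcrop 2 = (-339, -462, 389.6), Outcrop 1→Outcrop 3 = (759, -225, 116.9).
Normal n = (Outcrop 1→Outcrop 2) × (Outcrop 1→Outcrop 3) = (33652.2, 335335.5, 426933).
So ∂z/∂E = −n_x/n_z = −0.078823 and ∂z/∂N = −n_y/n_z = −0.785452.
Intercept c from Outcrop 1: -392.6 + 39.96 + 951.97 = 599.33.
At (1231, 352): z = −97.0 − 276.5 + 599.33 = 225.8 m.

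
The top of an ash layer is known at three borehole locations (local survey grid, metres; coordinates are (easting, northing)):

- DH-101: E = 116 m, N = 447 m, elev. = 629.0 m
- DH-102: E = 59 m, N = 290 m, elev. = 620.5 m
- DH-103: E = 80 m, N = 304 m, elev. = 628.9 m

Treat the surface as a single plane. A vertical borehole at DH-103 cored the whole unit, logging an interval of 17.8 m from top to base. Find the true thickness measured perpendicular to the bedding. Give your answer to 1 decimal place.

Two edge vectors: DH-101→DH-102 = (-57, -157, -8.5), DH-101→DH-103 = (-36, -143, -0.1).
Normal n = (DH-101→DH-102) × (DH-101→DH-103) = (-1199.8, 300.3, 2499).
So ∂z/∂E = −n_x/n_z = 0.48011 and ∂z/∂N = −n_y/n_z = −0.12017.
|∇z| = √(a²+b²) = 0.49492, so dip δ = arctan(0.49492) = 26.33°.
True thickness = vertical thickness × cos δ = 17.8 × cos 26.33° = 16.0 m.

16.0 m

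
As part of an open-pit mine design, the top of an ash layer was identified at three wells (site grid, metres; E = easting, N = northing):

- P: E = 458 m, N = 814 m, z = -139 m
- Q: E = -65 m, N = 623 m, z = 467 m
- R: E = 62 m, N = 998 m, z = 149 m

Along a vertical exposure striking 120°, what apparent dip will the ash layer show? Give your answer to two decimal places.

30.07°

Two edge vectors: P→Q = (-523, -191, 606), P→R = (-396, 184, 288).
Normal n = (P→Q) × (P→R) = (-166512, -89352, -171868).
So ∂z/∂E = −n_x/n_z = −0.96884 and ∂z/∂N = −n_y/n_z = −0.51989.
Unit vector along 120° is (sin 120°, cos 120°) = (0.8660, -0.5000).
Slope in that direction = a·(0.8660) + b·(-0.5000) = −0.57909.
Apparent dip = arctan|0.57909| = 30.07° (true dip is 47.7°, so apparent ≤ true as expected).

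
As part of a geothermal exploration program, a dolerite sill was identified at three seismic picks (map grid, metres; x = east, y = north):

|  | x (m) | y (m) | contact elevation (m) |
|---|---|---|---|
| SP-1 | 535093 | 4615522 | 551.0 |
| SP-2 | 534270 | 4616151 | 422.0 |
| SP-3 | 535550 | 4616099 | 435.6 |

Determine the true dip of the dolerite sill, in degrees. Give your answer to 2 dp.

Two edge vectors: SP-1→SP-2 = (-823, 629, -129), SP-1→SP-3 = (457, 577, -115.4).
Normal n = (SP-1→SP-2) × (SP-1→SP-3) = (1846.4, -153927.2, -762324).
So ∂z/∂x = −n_x/n_z = 0.00242 and ∂z/∂y = −n_y/n_z = −0.20192.
Gradient magnitude |∇z| = √(a² + b²) = √(0.00001 + 0.04077) = 0.20193.
True dip = arctan(0.20193) = 11.42°, dipping toward N (azimuth ≈ 359°).

11.42°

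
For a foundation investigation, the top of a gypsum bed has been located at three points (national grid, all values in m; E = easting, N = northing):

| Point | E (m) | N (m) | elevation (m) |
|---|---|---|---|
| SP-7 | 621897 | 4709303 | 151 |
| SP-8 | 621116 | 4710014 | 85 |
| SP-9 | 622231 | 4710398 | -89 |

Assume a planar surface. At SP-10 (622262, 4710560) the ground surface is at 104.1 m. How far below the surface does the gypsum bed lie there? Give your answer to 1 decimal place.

226.9 m

Let the plane be z = a·E + b·N + c.
SP-8−SP-7: −781a + 711b = −66;  SP-9−SP-7: 334a + 1095b = −240.
Solving gives a = −0.090027264, b = −0.191717711.
Then c = 151 − a·621897 − b·4709303 = 958995.48.
At (622262, 4710560): z_contact = −56020.55 − 903097.78 + 958995.48 = -122.85 m.
Depth below ground = 104.1 − (-122.85) = 226.9 m.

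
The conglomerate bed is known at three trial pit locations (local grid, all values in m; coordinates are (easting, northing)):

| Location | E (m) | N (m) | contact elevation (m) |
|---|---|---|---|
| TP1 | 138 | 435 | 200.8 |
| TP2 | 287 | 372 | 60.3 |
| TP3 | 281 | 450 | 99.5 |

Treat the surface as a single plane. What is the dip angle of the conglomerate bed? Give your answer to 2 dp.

41.22°

Two edge vectors: TP1→TP2 = (149, -63, -140.5), TP1→TP3 = (143, 15, -101.3).
Normal n = (TP1→TP2) × (TP1→TP3) = (8489.4, -4997.8, 11244).
So ∂z/∂E = −n_x/n_z = −0.75502 and ∂z/∂N = −n_y/n_z = 0.44449.
Gradient magnitude |∇z| = √(a² + b²) = √(0.57005 + 0.19757) = 0.87614.
True dip = arctan(0.87614) = 41.22°, dipping toward ESE (azimuth ≈ 120°).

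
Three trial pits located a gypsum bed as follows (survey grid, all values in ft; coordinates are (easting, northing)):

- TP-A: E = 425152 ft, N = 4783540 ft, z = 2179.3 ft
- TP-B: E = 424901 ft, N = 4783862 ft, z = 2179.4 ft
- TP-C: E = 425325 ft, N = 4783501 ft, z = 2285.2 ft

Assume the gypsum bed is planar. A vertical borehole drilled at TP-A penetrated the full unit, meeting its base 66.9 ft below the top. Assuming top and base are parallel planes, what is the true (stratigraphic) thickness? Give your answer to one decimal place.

48.7 ft

Two edge vectors: TP-A→TP-B = (-251, 322, 0.1), TP-A→TP-C = (173, -39, 105.9).
Normal n = (TP-A→TP-B) × (TP-A→TP-C) = (34103.7, 26598.2, -45917).
So ∂z/∂E = −n_x/n_z = 0.74272 and ∂z/∂N = −n_y/n_z = 0.57927.
|∇z| = √(a²+b²) = 0.94191, so dip δ = arctan(0.94191) = 43.29°.
True thickness = vertical thickness × cos δ = 66.9 × cos 43.29° = 48.7 ft.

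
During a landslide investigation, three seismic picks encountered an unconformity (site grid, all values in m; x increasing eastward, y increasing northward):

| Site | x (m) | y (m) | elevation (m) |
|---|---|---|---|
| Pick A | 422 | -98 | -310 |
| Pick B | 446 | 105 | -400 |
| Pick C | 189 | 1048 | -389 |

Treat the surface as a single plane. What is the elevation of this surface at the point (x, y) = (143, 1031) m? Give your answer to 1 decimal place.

-330.2 m

Two edge vectors: Pick A→Pick B = (24, 203, -90), Pick A→Pick C = (-233, 1146, -79).
Normal n = (Pick A→Pick B) × (Pick A→Pick C) = (87103, 22866, 74803).
So ∂z/∂x = −n_x/n_z = −1.164432 and ∂z/∂y = −n_y/n_z = −0.305683.
Intercept c from Pick A: -310 + 491.39 − 29.96 = 151.43.
At (143, 1031): z = −166.5 − 315.2 + 151.43 = -330.2 m.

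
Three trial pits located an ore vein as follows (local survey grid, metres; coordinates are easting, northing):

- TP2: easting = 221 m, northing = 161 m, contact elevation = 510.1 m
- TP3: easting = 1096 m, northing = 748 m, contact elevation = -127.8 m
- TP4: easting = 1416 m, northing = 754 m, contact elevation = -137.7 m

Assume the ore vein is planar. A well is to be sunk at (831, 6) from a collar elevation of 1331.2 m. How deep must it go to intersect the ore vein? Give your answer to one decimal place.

661.8 m

Let the plane be z = a·easting + b·northing + c.
TP3−TP2: 875a + 587b = −637.9;  TP4−TP2: 1195a + 593b = −647.8.
Solving gives a = −0.010865, b = −1.070516.
Then c = 510.1 − a·221 − b·161 = 684.85.
At (831, 6): z_contact = −9.03 − 6.42 + 684.85 = 669.40 m.
Depth below ground = 1331.2 − 669.40 = 661.8 m.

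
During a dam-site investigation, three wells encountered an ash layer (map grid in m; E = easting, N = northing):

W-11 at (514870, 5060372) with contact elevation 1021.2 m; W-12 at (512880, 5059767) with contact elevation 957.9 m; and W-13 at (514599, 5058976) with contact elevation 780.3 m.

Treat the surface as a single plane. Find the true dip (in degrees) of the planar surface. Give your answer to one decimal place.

Let the plane be z = a·E + b·N + c.
W-12−W-11: −1990a − 605b = −63.3;  W-13−W-11: −271a − 1396b = −240.9.
Solving gives a = −0.02195, b = 0.17683.
Gradient magnitude |∇z| = √(a² + b²) = √(0.00048 + 0.03127) = 0.17818.
True dip = arctan(0.17818) = 10.1°, dipping toward S (azimuth ≈ 173°).

10.1°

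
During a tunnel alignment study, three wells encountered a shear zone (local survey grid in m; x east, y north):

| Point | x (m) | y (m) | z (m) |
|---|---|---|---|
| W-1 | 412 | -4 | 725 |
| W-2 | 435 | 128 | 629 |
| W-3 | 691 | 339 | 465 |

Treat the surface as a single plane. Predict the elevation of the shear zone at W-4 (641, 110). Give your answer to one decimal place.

632.0 m

Two edge vectors: W-1→W-2 = (23, 132, -96), W-1→W-3 = (279, 343, -260).
Normal n = (W-1→W-2) × (W-1→W-3) = (-1392, -20804, -28939).
So ∂z/∂x = −n_x/n_z = −0.04810 and ∂z/∂y = −n_y/n_z = −0.71889.
Intercept c from W-1: 725 + 19.82 − 2.88 = 741.94.
At (641, 110): z = −30.8 − 79.1 + 741.94 = 632.0 m.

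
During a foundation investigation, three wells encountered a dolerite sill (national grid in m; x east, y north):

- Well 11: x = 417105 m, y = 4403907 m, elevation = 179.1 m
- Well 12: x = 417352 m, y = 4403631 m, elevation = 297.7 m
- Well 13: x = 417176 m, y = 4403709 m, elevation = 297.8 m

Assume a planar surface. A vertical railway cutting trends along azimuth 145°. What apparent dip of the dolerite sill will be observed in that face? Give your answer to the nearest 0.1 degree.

21.9°

Two edge vectors: Well 11→Well 12 = (247, -276, 118.6), Well 11→Well 13 = (71, -198, 118.7).
Normal n = (Well 11→Well 12) × (Well 11→Well 13) = (-9278.4, -20898.3, -29310).
So ∂z/∂x = −n_x/n_z = −0.31656 and ∂z/∂y = −n_y/n_z = −0.71301.
Unit vector along 145° is (sin 145°, cos 145°) = (0.5736, -0.8192).
Slope in that direction = a·(0.5736) + b·(-0.8192) = 0.40249.
Apparent dip = arctan|0.40249| = 21.9° (true dip is 38.0°, so apparent ≤ true as expected).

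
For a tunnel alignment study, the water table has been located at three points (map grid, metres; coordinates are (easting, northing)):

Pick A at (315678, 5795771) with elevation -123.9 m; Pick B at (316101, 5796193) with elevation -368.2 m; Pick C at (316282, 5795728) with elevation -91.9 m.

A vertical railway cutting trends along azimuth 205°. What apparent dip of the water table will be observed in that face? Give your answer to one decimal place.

27.9°

Let the plane be z = a·E + b·N + c.
Pick B−Pick A: 423a + 422b = −244.3;  Pick C−Pick A: 604a − 43b = 32.
Solving gives a = 0.01098, b = −0.58992.
Unit vector along 205° is (sin 205°, cos 205°) = (-0.4226, -0.9063).
Slope in that direction = a·(-0.4226) + b·(-0.9063) = 0.53001.
Apparent dip = arctan|0.53001| = 27.9° (true dip is 30.5°, so apparent ≤ true as expected).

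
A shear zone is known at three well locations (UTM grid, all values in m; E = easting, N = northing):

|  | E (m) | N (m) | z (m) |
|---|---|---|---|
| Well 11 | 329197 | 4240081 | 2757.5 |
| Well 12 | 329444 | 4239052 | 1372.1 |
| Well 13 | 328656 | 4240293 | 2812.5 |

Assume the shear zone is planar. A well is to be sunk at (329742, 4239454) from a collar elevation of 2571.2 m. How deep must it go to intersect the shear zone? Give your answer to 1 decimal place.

Two edge vectors: Well 11→Well 12 = (247, -1029, -1385.4), Well 11→Well 13 = (-541, 212, 55).
Normal n = (Well 11→Well 12) × (Well 11→Well 13) = (237109.8, 735916.4, -504325).
So ∂z/∂E = −n_x/n_z = 0.470152778 and ∂z/∂N = −n_y/n_z = 1.459210628.
Intercept c from Well 11: 2757.5 − 154772.88 − 6187171.26 = −6339186.64.
At (329742, 4239454): z_contact = 155029.12 + 6186256.33 − 6339186.64 = 2098.81 m.
Depth below ground = 2571.2 − 2098.81 = 472.4 m.

472.4 m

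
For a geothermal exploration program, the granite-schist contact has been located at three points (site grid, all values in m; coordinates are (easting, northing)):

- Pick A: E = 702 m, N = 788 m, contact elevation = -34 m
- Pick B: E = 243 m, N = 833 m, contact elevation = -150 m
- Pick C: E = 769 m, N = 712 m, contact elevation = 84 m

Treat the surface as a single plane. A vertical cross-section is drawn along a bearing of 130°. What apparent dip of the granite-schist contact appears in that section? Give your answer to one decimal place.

45.6°

Let the plane be z = a·E + b·N + c.
Pick B−Pick A: −459a + 45b = −116;  Pick C−Pick A: 67a − 76b = 118.
Solving gives a = 0.11001, b = −1.45565.
Unit vector along 130° is (sin 130°, cos 130°) = (0.7660, -0.6428).
Slope in that direction = a·(0.7660) + b·(-0.6428) = 1.01995.
Apparent dip = arctan|1.01995| = 45.6° (true dip is 55.6°, so apparent ≤ true as expected).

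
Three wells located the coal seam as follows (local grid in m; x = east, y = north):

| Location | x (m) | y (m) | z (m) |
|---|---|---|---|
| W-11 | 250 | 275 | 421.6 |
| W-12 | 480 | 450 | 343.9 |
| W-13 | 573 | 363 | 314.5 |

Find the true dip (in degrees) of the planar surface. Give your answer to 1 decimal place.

Two edge vectors: W-11→W-12 = (230, 175, -77.7), W-11→W-13 = (323, 88, -107.1).
Normal n = (W-11→W-12) × (W-11→W-13) = (-11904.9, -464.1, -36285).
So ∂z/∂x = −n_x/n_z = −0.32809 and ∂z/∂y = −n_y/n_z = −0.01279.
Gradient magnitude |∇z| = √(a² + b²) = √(0.10765 + 0.00016) = 0.32834.
True dip = arctan(0.32834) = 18.2°, dipping toward E (azimuth ≈ 088°).

18.2°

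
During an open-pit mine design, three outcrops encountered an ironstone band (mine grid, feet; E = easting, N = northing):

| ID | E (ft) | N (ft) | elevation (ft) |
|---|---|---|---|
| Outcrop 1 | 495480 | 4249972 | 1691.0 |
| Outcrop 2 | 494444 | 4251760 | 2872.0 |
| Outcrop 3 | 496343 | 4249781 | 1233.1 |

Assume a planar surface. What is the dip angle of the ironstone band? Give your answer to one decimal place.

30.9°

Let the plane be z = a·E + b·N + c.
Outcrop 2−Outcrop 1: −1036a + 1788b = 1181;  Outcrop 3−Outcrop 1: 863a − 191b = −457.9.
Solving gives a = −0.44095, b = 0.40502.
Gradient magnitude |∇z| = √(a² + b²) = √(0.19444 + 0.16404) = 0.59873.
True dip = arctan(0.59873) = 30.9°, dipping toward SE (azimuth ≈ 133°).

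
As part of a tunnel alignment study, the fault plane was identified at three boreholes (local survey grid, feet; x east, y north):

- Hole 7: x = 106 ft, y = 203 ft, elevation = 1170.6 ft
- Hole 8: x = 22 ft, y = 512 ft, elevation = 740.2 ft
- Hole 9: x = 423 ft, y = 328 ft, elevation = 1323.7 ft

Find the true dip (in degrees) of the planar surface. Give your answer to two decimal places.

55.81°

Two edge vectors: Hole 7→Hole 8 = (-84, 309, -430.4), Hole 7→Hole 9 = (317, 125, 153.1).
Normal n = (Hole 7→Hole 8) × (Hole 7→Hole 9) = (101107.9, -123576.4, -108453).
So ∂z/∂x = −n_x/n_z = 0.93227 and ∂z/∂y = −n_y/n_z = −1.13945.
Gradient magnitude |∇z| = √(a² + b²) = √(0.86913 + 1.29834) = 1.47223.
True dip = arctan(1.47223) = 55.81°, dipping toward NW (azimuth ≈ 321°).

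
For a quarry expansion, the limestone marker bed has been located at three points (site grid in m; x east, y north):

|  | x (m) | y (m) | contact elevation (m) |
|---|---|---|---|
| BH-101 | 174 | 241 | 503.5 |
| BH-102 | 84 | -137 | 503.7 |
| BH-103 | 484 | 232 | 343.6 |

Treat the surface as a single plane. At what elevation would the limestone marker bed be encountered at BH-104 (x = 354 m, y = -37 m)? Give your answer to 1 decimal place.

Let the plane be z = a·x + b·y + c.
BH-102−BH-101: −90a − 378b = 0.2;  BH-103−BH-101: 310a − 9b = −159.9.
Solving gives a = −0.51228, b = 0.12144.
Then c = 503.5 − a·174 − b·241 = 563.37.
At (354, -37): z = −181.3 − 4.5 + 563.37 = 377.5 m.

377.5 m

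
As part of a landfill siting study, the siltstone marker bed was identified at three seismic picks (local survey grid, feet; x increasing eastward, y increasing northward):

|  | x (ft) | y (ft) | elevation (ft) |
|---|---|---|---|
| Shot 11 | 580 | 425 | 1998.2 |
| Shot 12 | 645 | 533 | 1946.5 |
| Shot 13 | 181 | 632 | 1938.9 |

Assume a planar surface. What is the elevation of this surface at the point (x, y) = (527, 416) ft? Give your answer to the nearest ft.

Let the plane be z = a·x + b·y + c.
Shot 12−Shot 11: 65a + 108b = −51.7;  Shot 13−Shot 11: −399a + 207b = −59.3.
Solving gives a = −0.07600, b = −0.43296.
Then c = 1998.2 − a·580 − b·425 = 2226.29.
At (527, 416): z = −40.1 − 180.1 + 2226.29 = 2006.1 ft.

2006 ft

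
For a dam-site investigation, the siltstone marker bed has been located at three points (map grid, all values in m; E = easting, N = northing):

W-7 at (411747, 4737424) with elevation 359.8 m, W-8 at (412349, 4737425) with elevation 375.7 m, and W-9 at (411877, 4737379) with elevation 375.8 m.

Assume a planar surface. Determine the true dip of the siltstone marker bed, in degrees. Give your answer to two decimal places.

Two edge vectors: W-7→W-8 = (602, 1, 15.9), W-7→W-9 = (130, -45, 16).
Normal n = (W-7→W-8) × (W-7→W-9) = (731.5, -7565, -27220).
So ∂z/∂E = −n_x/n_z = 0.02687 and ∂z/∂N = −n_y/n_z = −0.27792.
Gradient magnitude |∇z| = √(a² + b²) = √(0.00072 + 0.07724) = 0.27922.
True dip = arctan(0.27922) = 15.60°, dipping toward N (azimuth ≈ 354°).

15.60°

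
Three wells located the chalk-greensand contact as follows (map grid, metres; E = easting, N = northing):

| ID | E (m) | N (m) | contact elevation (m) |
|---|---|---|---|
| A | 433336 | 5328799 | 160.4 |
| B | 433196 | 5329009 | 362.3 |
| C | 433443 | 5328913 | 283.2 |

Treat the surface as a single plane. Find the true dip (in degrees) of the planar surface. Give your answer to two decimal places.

45.34°

Two edge vectors: A→B = (-140, 210, 201.9), A→C = (107, 114, 122.8).
Normal n = (A→B) × (A→C) = (2771.4, 38795.3, -38430).
So ∂z/∂E = −n_x/n_z = 0.07212 and ∂z/∂N = −n_y/n_z = 1.00951.
Gradient magnitude |∇z| = √(a² + b²) = √(0.00520 + 1.01910) = 1.01208.
True dip = arctan(1.01208) = 45.34°, dipping toward S (azimuth ≈ 184°).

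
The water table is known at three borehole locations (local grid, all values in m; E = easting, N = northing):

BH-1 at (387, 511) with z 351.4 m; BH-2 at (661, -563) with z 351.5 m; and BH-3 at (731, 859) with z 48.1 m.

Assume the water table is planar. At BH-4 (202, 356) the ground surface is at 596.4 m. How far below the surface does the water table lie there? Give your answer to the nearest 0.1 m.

Let the plane be z = a·E + b·N + c.
BH-2−BH-1: 274a − 1074b = 0.1;  BH-3−BH-1: 344a + 348b = −303.3.
Solving gives a = −0.70074, b = −0.17887.
Then c = 351.4 − a·387 − b·511 = 713.99.
At (202, 356): z_contact = −141.55 − 63.68 + 713.99 = 508.76 m.
Depth below ground = 596.4 − 508.76 = 87.6 m.

87.6 m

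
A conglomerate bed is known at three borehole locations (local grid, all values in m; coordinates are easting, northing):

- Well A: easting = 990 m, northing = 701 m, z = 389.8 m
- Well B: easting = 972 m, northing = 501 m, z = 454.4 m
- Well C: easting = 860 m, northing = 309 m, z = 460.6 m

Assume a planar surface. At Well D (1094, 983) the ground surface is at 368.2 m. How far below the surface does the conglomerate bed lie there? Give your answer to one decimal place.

Two edge vectors: Well A→Well B = (-18, -200, 64.6), Well A→Well C = (-130, -392, 70.8).
Normal n = (Well A→Well B) × (Well A→Well C) = (11163.2, -7123.6, -18944).
So ∂z/∂easting = −n_x/n_z = 0.589274 and ∂z/∂northing = −n_y/n_z = −0.376035.
Intercept c from Well A: 389.8 − 583.38 + 263.60 = 70.02.
At (1094, 983): z_contact = 644.67 − 369.64 + 70.02 = 345.04 m.
Depth below ground = 368.2 − 345.04 = 23.2 m.

23.2 m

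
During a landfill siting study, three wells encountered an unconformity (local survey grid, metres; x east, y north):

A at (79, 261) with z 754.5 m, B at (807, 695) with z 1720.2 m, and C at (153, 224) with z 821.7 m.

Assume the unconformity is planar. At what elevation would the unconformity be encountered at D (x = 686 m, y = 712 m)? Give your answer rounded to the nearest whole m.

Let the plane be z = a·x + b·y + c.
B−A: 728a + 434b = 965.7;  C−A: 74a − 37b = 67.2.
Solving gives a = 1.09896, b = 0.38170.
Then c = 754.5 − a·79 − b·261 = 568.06.
At (686, 712): z = 753.9 + 271.8 + 568.06 = 1593.7 m.

1594 m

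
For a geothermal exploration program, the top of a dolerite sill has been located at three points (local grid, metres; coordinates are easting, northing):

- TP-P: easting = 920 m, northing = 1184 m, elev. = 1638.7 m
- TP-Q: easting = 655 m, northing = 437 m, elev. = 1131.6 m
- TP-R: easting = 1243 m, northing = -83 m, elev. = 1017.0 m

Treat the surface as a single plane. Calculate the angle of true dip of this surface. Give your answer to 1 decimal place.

Let the plane be z = a·easting + b·northing + c.
TP-Q−TP-P: −265a − 747b = −507.1;  TP-R−TP-P: 323a − 1267b = −621.7.
Solving gives a = 0.30862, b = 0.56936.
Gradient magnitude |∇z| = √(a² + b²) = √(0.09525 + 0.32418) = 0.64763.
True dip = arctan(0.64763) = 32.9°, dipping toward SSW (azimuth ≈ 208°).

32.9°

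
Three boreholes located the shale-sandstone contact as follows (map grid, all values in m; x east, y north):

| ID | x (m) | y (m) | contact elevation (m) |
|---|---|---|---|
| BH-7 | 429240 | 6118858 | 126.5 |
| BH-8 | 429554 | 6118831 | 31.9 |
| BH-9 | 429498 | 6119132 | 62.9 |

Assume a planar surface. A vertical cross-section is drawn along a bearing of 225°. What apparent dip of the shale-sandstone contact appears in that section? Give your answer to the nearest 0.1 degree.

10.0°

Two edge vectors: BH-7→BH-8 = (314, -27, -94.6), BH-7→BH-9 = (258, 274, -63.6).
Normal n = (BH-7→BH-8) × (BH-7→BH-9) = (27637.6, -4436.4, 93002).
So ∂z/∂x = −n_x/n_z = −0.29717 and ∂z/∂y = −n_y/n_z = 0.04770.
Unit vector along 225° is (sin 225°, cos 225°) = (-0.7071, -0.7071).
Slope in that direction = a·(-0.7071) + b·(-0.7071) = 0.17640.
Apparent dip = arctan|0.17640| = 10.0° (true dip is 16.8°, so apparent ≤ true as expected).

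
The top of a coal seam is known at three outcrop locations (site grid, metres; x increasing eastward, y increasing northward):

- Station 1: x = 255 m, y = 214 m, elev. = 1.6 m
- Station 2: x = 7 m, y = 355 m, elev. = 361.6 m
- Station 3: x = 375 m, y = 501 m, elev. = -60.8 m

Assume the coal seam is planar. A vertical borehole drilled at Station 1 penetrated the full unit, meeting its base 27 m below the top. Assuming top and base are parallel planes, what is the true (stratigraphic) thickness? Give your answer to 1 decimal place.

16.4 m

Let the plane be z = a·x + b·y + c.
Station 2−Station 1: −248a + 141b = 360;  Station 3−Station 1: 120a + 287b = −62.4.
Solving gives a = −1.27268, b = 0.31471.
|∇z| = √(a²+b²) = 1.31102, so dip δ = arctan(1.31102) = 52.66°.
True thickness = vertical thickness × cos δ = 27 × cos 52.66° = 16.4 m.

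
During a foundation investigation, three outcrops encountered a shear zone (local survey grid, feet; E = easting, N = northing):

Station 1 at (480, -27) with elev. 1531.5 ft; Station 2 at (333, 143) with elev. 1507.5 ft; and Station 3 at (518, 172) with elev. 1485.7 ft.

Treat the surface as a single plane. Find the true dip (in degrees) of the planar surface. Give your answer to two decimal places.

Let the plane be z = a·E + b·N + c.
Station 2−Station 1: −147a + 170b = −24;  Station 3−Station 1: 38a + 199b = −45.8.
Solving gives a = −0.08428, b = −0.21406.
Gradient magnitude |∇z| = √(a² + b²) = √(0.00710 + 0.04582) = 0.23005.
True dip = arctan(0.23005) = 12.96°, dipping toward NNE (azimuth ≈ 021°).

12.96°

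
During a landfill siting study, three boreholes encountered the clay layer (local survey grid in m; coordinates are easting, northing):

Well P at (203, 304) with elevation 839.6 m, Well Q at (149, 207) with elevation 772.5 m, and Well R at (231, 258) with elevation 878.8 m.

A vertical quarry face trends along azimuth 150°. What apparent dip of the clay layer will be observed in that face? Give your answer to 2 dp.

35.07°

Two edge vectors: Well P→Well Q = (-54, -97, -67.1), Well P→Well R = (28, -46, 39.2).
Normal n = (Well P→Well Q) × (Well P→Well R) = (-6889, 238, 5200).
So ∂z/∂easting = −n_x/n_z = 1.32481 and ∂z/∂northing = −n_y/n_z = −0.04577.
Unit vector along 150° is (sin 150°, cos 150°) = (0.5000, -0.8660).
Slope in that direction = a·(0.5000) + b·(-0.8660) = 0.70204.
Apparent dip = arctan|0.70204| = 35.07° (true dip is 53.0°, so apparent ≤ true as expected).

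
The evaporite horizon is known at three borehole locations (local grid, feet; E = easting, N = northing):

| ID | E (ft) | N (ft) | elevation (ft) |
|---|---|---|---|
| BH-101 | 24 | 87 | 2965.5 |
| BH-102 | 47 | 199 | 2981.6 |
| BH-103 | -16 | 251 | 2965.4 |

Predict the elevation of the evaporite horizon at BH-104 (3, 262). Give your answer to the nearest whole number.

2972 ft

Let the plane be z = a·E + b·N + c.
BH-102−BH-101: 23a + 112b = 16.1;  BH-103−BH-101: −40a + 164b = −0.1.
Solving gives a = 0.32133, b = 0.07776.
Then c = 2965.5 − a·24 − b·87 = 2951.02.
At (3, 262): z = 1.0 + 20.4 + 2951.02 = 2972.4 ft.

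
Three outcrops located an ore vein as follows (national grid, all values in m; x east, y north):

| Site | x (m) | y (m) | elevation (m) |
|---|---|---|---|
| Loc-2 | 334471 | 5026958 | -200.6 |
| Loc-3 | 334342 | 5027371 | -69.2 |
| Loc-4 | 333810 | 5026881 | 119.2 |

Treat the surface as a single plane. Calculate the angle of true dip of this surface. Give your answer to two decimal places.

27.83°

Two edge vectors: Loc-2→Loc-3 = (-129, 413, 131.4), Loc-2→Loc-4 = (-661, -77, 319.8).
Normal n = (Loc-2→Loc-3) × (Loc-2→Loc-4) = (142195.2, -45601.2, 282926).
So ∂z/∂x = −n_x/n_z = −0.50259 and ∂z/∂y = −n_y/n_z = 0.16118.
Gradient magnitude |∇z| = √(a² + b²) = √(0.25259 + 0.02598) = 0.52780.
True dip = arctan(0.52780) = 27.83°, dipping toward ESE (azimuth ≈ 108°).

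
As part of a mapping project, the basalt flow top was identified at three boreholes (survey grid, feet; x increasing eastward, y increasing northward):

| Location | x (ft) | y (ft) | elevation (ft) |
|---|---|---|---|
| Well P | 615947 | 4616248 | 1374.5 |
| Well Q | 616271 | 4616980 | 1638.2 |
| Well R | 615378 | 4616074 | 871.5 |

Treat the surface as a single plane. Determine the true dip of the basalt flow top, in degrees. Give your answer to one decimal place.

41.9°

Two edge vectors: Well P→Well Q = (324, 732, 263.7), Well P→Well R = (-569, -174, -503).
Normal n = (Well P→Well Q) × (Well P→Well R) = (-322312.2, 12926.7, 360132).
So ∂z/∂x = −n_x/n_z = 0.89498 and ∂z/∂y = −n_y/n_z = −0.03589.
Gradient magnitude |∇z| = √(a² + b²) = √(0.80100 + 0.00129) = 0.89570.
True dip = arctan(0.89570) = 41.9°, dipping toward W (azimuth ≈ 272°).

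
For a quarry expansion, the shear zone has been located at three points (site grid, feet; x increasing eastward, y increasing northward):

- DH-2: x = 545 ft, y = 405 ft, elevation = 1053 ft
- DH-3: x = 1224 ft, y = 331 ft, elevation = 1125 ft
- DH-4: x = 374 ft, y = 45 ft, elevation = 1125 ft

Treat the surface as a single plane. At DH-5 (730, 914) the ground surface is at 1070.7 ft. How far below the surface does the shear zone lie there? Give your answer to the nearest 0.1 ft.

124.0 ft

Let the plane be z = a·x + b·y + c.
DH-3−DH-2: 679a − 74b = 72;  DH-4−DH-2: −171a − 360b = 72.
Solving gives a = 0.080095, b = −0.238045.
Then c = 1053 − a·545 − b·405 = 1105.76.
At (730, 914): z_contact = 58.47 − 217.57 + 1105.76 = 946.65 ft.
Depth below ground = 1070.7 − 946.65 = 124.0 ft.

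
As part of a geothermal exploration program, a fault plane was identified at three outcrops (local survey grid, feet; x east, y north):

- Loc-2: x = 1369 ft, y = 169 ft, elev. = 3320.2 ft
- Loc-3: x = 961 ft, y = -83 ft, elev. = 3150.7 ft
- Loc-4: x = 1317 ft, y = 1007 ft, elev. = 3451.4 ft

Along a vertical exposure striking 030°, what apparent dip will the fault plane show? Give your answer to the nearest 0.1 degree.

17.0°

Let the plane be z = a·x + b·y + c.
Loc-3−Loc-2: −408a − 252b = −169.5;  Loc-4−Loc-2: −52a + 838b = 131.2.
Solving gives a = 0.30698, b = 0.17561.
Unit vector along 030° is (sin 30°, cos 30°) = (0.5000, 0.8660).
Slope in that direction = a·(0.5000) + b·(0.8660) = 0.30557.
Apparent dip = arctan|0.30557| = 17.0° (true dip is 19.5°, so apparent ≤ true as expected).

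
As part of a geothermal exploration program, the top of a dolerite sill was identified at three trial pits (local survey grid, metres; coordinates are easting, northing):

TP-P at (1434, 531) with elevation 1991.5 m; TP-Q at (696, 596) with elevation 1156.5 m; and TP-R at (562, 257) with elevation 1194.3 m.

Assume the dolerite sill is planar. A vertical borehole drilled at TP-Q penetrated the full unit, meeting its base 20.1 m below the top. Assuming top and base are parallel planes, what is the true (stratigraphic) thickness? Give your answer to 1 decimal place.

12.8 m

Let the plane be z = a·easting + b·northing + c.
TP-Q−TP-P: −738a + 65b = −835;  TP-R−TP-P: −872a − 274b = −797.2.
Solving gives a = 1.08388, b = −0.53994.
|∇z| = √(a²+b²) = 1.21092, so dip δ = arctan(1.21092) = 50.45°.
True thickness = vertical thickness × cos δ = 20.1 × cos 50.45° = 12.8 m.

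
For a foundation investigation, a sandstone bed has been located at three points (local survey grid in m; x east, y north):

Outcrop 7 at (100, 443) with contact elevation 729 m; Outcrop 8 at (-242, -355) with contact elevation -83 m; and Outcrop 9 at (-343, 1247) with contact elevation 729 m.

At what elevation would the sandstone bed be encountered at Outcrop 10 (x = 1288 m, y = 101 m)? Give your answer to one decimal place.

1767.3 m

Two edge vectors: Outcrop 7→Outcrop 8 = (-342, -798, -812), Outcrop 7→Outcrop 9 = (-443, 804, 0).
Normal n = (Outcrop 7→Outcrop 8) × (Outcrop 7→Outcrop 9) = (652848, 359716, -628482).
So ∂z/∂x = −n_x/n_z = 1.038770 and ∂z/∂y = −n_y/n_z = 0.572357.
Intercept c from Outcrop 7: 729 − 103.88 − 253.55 = 371.57.
At (1288, 101): z = 1337.9 + 57.8 + 371.57 = 1767.3 m.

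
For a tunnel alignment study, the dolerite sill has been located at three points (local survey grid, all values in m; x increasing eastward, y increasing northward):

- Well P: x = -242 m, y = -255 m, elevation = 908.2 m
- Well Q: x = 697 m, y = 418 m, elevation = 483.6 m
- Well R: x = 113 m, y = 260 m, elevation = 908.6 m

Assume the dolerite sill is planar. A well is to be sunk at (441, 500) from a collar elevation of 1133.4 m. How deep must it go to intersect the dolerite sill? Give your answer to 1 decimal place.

370.1 m

Two edge vectors: Well P→Well Q = (939, 673, -424.6), Well P→Well R = (355, 515, 0.4).
Normal n = (Well P→Well Q) × (Well P→Well R) = (218938.2, -151108.6, 244670).
So ∂z/∂x = −n_x/n_z = −0.89483 and ∂z/∂y = −n_y/n_z = 0.61760.
Intercept c from Well P: 908.2 − 216.55 + 157.49 = 849.14.
At (441, 500): z_contact = −394.62 + 308.80 + 849.14 = 763.32 m.
Depth below ground = 1133.4 − 763.32 = 370.1 m.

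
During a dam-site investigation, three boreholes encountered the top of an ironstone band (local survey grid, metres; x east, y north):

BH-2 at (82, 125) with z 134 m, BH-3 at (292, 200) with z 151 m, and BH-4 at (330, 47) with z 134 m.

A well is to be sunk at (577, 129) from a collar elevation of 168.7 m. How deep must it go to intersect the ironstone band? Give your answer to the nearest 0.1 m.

15.5 m

Let the plane be z = a·x + b·y + c.
BH-3−BH-2: 210a + 75b = 17;  BH-4−BH-2: 248a − 78b = 0.
Solving gives a = 0.03791, b = 0.12053.
Then c = 134 − a·82 − b·125 = 115.83.
At (577, 129): z_contact = 21.87 + 15.55 + 115.83 = 153.25 m.
Depth below ground = 168.7 − 153.25 = 15.5 m.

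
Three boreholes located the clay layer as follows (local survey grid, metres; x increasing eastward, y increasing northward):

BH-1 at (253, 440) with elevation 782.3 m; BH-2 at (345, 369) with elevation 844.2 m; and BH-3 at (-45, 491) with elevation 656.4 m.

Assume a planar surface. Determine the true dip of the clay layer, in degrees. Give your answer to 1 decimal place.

28.6°

Let the plane be z = a·x + b·y + c.
BH-2−BH-1: 92a − 71b = 61.9;  BH-3−BH-1: −298a + 51b = −125.9.
Solving gives a = 0.35115, b = −0.41682.
Gradient magnitude |∇z| = √(a² + b²) = √(0.12330 + 0.17374) = 0.54502.
True dip = arctan(0.54502) = 28.6°, dipping toward NW (azimuth ≈ 320°).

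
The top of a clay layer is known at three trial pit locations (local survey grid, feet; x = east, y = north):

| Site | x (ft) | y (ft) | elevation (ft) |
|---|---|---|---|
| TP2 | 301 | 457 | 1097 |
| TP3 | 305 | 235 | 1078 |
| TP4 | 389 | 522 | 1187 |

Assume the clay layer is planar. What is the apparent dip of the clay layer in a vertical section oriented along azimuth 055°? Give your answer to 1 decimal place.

Two edge vectors: TP2→TP3 = (4, -222, -19), TP2→TP4 = (88, 65, 90).
Normal n = (TP2→TP3) × (TP2→TP4) = (-18745, -2032, 19796).
So ∂z/∂x = −n_x/n_z = 0.94691 and ∂z/∂y = −n_y/n_z = 0.10265.
Unit vector along 055° is (sin 55°, cos 55°) = (0.8192, 0.5736).
Slope in that direction = a·(0.8192) + b·(0.5736) = 0.83454.
Apparent dip = arctan|0.83454| = 39.8° (true dip is 43.6°, so apparent ≤ true as expected).

39.8°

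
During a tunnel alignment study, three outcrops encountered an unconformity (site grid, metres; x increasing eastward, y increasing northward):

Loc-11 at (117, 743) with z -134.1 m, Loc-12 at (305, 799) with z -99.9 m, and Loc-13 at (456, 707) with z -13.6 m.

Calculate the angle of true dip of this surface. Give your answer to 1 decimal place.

Two edge vectors: Loc-11→Loc-12 = (188, 56, 34.2), Loc-11→Loc-13 = (339, -36, 120.5).
Normal n = (Loc-11→Loc-12) × (Loc-11→Loc-13) = (7979.2, -11060.2, -25752).
So ∂z/∂x = −n_x/n_z = 0.30985 and ∂z/∂y = −n_y/n_z = −0.42949.
Gradient magnitude |∇z| = √(a² + b²) = √(0.09601 + 0.18446) = 0.52959.
True dip = arctan(0.52959) = 27.9°, dipping toward NW (azimuth ≈ 324°).

27.9°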